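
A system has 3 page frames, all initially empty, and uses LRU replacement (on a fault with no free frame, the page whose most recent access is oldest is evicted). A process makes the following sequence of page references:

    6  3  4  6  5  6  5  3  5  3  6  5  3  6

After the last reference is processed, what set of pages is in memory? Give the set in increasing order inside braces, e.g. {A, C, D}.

6 -> miss, frames {6}
3 -> miss, frames {6,3}
4 -> miss, frames {6,3,4}
6 -> hit
5 -> miss, evict 3, frames {4,6,5}
6 -> hit
5 -> hit
3 -> miss, evict 4, frames {6,5,3}
5 -> hit
3 -> hit
6 -> hit
5 -> hit
3 -> hit
6 -> hit

{3, 5, 6}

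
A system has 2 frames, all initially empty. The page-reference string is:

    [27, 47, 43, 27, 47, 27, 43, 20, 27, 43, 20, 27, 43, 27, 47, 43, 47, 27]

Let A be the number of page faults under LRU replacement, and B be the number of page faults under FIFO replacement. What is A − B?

Under LRU: F F F F F . F F F F F F F . F F . F → 15 faults.
Under FIFO: F F F F F . F F F F F F F . F . . F → 14 faults.
A − B = 15 − 14 = 1.

1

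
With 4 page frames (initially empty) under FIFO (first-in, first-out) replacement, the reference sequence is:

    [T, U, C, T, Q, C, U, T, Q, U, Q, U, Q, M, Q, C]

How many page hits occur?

T: fault, frames [T]
U: fault, frames [T, U]
C: fault, frames [T, U, C]
T: hit
Q: fault, frames [T, U, C, Q]
C: hit
U: hit
T: hit
Q: hit
U: hit
Q: hit
U: hit
Q: hit
M: fault, evict T, frames [U, C, Q, M]
Q: hit
C: hit
Hits: 11.

11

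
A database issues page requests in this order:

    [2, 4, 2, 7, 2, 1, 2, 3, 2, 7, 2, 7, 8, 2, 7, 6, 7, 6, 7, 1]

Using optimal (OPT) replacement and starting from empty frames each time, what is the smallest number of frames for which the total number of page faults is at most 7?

4

f=1: 20 faults
f=2: 10 faults
f=3: 8 faults
f=4: 7 faults
f=5: 7 faults
f=6: 7 faults
f=7: 7 faults
Smallest f with faults ≤ 7 is 4.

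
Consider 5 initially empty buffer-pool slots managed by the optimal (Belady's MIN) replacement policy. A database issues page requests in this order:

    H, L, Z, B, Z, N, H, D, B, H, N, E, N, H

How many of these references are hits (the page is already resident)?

7

H → fault, frames {H}
L → fault, frames {H,L}
Z → fault, frames {H,L,Z}
B → fault, frames {H,L,Z,B}
Z → hit
N → fault, frames {H,L,Z,B,N}
H → hit
D → fault, evict Z, frames {H,L,B,N,D}
B → hit
H → hit
N → hit
E → fault, evict D, frames {H,L,B,N,E}
N → hit
H → hit
Hits: 7.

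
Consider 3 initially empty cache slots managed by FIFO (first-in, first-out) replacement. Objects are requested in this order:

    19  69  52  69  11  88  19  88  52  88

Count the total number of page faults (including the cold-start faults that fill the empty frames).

7

19 → fault, frames (19)
69 → fault, frames (19 69)
52 → fault, frames (19 69 52)
69 → hit
11 → fault, evict 19, frames (69 52 11)
88 → fault, evict 69, frames (52 11 88)
19 → fault, evict 52, frames (11 88 19)
88 → hit
52 → fault, evict 11, frames (88 19 52)
88 → hit
Page faults: 7.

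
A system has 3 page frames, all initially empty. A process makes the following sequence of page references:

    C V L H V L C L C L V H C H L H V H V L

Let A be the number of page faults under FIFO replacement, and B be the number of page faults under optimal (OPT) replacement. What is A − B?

1

Under FIFO: F F F F . . F . . . F . . . F F . . . . → 8 faults.
Under OPT: F F F F . . F . . . . F . . . . F . . . → 7 faults.
A − B = 8 − 7 = 1.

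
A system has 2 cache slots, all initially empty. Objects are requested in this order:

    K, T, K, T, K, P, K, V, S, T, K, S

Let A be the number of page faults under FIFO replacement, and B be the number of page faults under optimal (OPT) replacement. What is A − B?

Under FIFO: F F . . . F F F F F F F → 9 faults.
Under OPT: F F . . . F . F F F . F → 7 faults.
A − B = 9 − 7 = 2.

2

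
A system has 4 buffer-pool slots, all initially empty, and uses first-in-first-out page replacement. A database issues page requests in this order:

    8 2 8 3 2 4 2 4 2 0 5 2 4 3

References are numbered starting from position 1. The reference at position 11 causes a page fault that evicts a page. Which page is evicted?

2

pos 1: 8 → miss, frames (8)
pos 2: 2 → miss, frames (8 2)
pos 3: 8 → hit
pos 4: 3 → miss, frames (8 2 3)
pos 5: 2 → hit
pos 6: 4 → miss, frames (8 2 3 4)
pos 7: 2 → hit
pos 8: 4 → hit
pos 9: 2 → hit
pos 10: 0 → miss, evict 8, frames (2 3 4 0)
pos 11: 5 → miss, evict 2, frames (3 4 0 5)
At position 11, page 2 is evicted.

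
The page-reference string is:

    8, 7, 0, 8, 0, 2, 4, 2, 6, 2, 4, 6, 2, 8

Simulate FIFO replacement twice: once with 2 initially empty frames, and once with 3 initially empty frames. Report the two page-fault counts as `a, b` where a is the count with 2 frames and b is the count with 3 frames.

12, 7

2 frames: F F F F . F F . F F F F F F → 12 faults.
3 frames: F F F . . F F . F . . . . F → 7 faults.
7 < 12: adding a frame reduced faults, as is typical.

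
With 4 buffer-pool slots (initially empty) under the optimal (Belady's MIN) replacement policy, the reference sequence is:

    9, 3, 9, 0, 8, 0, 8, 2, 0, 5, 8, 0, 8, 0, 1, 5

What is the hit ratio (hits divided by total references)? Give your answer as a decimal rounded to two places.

9: miss, frames {9}
3: miss, frames {9,3}
9: hit
0: miss, frames {9,3,0}
8: miss, frames {9,3,0,8}
0: hit
8: hit
2: miss, evict 3, frames {9,0,8,2}
0: hit
5: miss, evict 2, frames {9,0,8,5}
8: hit
0: hit
8: hit
0: hit
1: miss, evict 8, frames {9,0,5,1}
5: hit
Hits: 9 of 16 references → 9/16 = 0.5625.

0.56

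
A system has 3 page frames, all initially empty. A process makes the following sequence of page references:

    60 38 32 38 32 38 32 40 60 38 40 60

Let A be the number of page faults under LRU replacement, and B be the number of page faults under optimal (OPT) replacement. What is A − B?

Under LRU: F F F . . . . F F F . . → 6 faults.
Under OPT: F F F . . . . F . . . . → 4 faults.
A − B = 6 − 4 = 2.

2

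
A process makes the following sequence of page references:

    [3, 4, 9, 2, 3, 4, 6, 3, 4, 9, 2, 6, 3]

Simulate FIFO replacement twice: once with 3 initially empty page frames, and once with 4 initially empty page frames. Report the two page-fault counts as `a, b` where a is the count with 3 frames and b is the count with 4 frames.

3 frames: F F F F F F F . . F F . F → 10 faults.
4 frames: F F F F . . F F F F F F F → 11 faults.
11 > 10: adding a frame increased faults — Belady's anomaly.

10, 11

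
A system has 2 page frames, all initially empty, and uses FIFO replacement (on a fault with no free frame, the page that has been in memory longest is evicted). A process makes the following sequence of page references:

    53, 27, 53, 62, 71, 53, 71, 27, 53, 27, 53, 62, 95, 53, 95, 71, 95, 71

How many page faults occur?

11

53 → miss, frames {53}
27 → miss, frames {53,27}
53 → hit
62 → miss, evict 53, frames {27,62}
71 → miss, evict 27, frames {62,71}
53 → miss, evict 62, frames {71,53}
71 → hit
27 → miss, evict 71, frames {53,27}
53 → hit
27 → hit
53 → hit
62 → miss, evict 53, frames {27,62}
95 → miss, evict 27, frames {62,95}
53 → miss, evict 62, frames {95,53}
95 → hit
71 → miss, evict 95, frames {53,71}
95 → miss, evict 53, frames {71,95}
71 → hit
Page faults: 11.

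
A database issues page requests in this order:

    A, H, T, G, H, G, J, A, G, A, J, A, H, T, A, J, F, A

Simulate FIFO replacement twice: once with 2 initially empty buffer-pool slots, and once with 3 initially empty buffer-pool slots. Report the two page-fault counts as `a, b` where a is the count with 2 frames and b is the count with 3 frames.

16, 11

2 frames: F F F F F . F F F . F F F F F F F F → 16 faults.
3 frames: F F F F . . F F . . . . F F . F F F → 11 faults.
11 < 16: adding a frame reduced faults, as is typical.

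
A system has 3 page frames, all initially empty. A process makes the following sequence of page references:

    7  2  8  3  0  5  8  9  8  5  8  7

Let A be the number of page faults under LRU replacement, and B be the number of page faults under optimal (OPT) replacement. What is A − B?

1

Under LRU: F F F F F F F F . . . F → 9 faults.
Under OPT: F F F F F F . F . . . F → 8 faults.
A − B = 9 − 8 = 1.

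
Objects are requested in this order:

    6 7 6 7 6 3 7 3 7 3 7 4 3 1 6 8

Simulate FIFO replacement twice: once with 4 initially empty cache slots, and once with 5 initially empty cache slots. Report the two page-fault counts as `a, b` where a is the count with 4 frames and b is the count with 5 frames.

7, 6

4 frames: F F . . . F . . . . . F . F F F → 7 faults.
5 frames: F F . . . F . . . . . F . F . F → 6 faults.
6 < 7: adding a frame reduced faults, as is typical.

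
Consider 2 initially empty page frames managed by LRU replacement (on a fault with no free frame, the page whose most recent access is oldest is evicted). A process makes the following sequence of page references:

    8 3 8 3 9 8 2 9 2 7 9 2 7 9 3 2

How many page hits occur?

8 -> fault, frames {8}
3 -> fault, frames {8,3}
8 -> hit
3 -> hit
9 -> fault, evict 8, frames {3,9}
8 -> fault, evict 3, frames {9,8}
2 -> fault, evict 9, frames {8,2}
9 -> fault, evict 8, frames {2,9}
2 -> hit
7 -> fault, evict 9, frames {2,7}
9 -> fault, evict 2, frames {7,9}
2 -> fault, evict 7, frames {9,2}
7 -> fault, evict 9, frames {2,7}
9 -> fault, evict 2, frames {7,9}
3 -> fault, evict 7, frames {9,3}
2 -> fault, evict 9, frames {3,2}
Hits: 3.

3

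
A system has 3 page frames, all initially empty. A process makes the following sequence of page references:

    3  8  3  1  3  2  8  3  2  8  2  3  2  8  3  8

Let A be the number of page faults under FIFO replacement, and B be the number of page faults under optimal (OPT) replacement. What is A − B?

2

Under FIFO: F F . F . F . F . F . . . . . . → 6 faults.
Under OPT: F F . F . F . . . . . . . . . . → 4 faults.
A − B = 6 − 4 = 2.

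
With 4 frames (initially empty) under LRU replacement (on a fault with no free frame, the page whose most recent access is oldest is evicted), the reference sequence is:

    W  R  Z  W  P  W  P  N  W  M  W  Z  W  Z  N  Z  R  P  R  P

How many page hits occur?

W → fault, frames [W]
R → fault, frames [W, R]
Z → fault, frames [W, R, Z]
W → hit
P → fault, frames [R, Z, W, P]
W → hit
P → hit
N → fault, evict R, frames [Z, W, P, N]
W → hit
M → fault, evict Z, frames [P, N, W, M]
W → hit
Z → fault, evict P, frames [N, M, W, Z]
W → hit
Z → hit
N → hit
Z → hit
R → fault, evict M, frames [W, N, Z, R]
P → fault, evict W, frames [N, Z, R, P]
R → hit
P → hit
Hits: 11.

11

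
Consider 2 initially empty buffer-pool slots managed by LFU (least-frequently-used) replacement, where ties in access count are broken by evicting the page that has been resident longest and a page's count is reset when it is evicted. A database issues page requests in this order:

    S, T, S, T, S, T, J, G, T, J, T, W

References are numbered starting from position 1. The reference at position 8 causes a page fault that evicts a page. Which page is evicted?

pos 1: S: miss, frames (S)
pos 2: T: miss, frames (S T)
pos 3: S: hit
pos 4: T: hit
pos 5: S: hit
pos 6: T: hit
pos 7: J: miss, evict S, frames (T J)
pos 8: G: miss, evict J, frames (T G)
At position 8, page J is evicted.

J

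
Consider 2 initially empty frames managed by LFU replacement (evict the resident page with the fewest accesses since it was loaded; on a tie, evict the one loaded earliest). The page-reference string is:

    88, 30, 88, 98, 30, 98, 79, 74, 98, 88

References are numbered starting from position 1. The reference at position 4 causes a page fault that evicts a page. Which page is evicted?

30

pos 1: 88 → miss, frames [88]
pos 2: 30 → miss, frames [88, 30]
pos 3: 88 → hit
pos 4: 98 → miss, evict 30, frames [88, 98]
At position 4, page 30 is evicted.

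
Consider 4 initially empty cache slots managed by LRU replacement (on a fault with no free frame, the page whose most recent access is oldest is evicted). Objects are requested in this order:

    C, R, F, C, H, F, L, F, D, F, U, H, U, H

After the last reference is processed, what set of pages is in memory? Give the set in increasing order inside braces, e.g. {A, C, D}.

{D, F, H, U}

C -> fault, frames {C}
R -> fault, frames {C,R}
F -> fault, frames {C,R,F}
C -> hit
H -> fault, frames {R,F,C,H}
F -> hit
L -> fault, evict R, frames {C,H,F,L}
F -> hit
D -> fault, evict C, frames {H,L,F,D}
F -> hit
U -> fault, evict H, frames {L,D,F,U}
H -> fault, evict L, frames {D,F,U,H}
U -> hit
H -> hit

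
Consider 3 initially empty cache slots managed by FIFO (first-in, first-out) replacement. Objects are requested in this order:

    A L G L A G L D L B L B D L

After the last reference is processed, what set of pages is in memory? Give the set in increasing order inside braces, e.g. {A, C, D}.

A -> fault, frames [A]
L -> fault, frames [A, L]
G -> fault, frames [A, L, G]
L -> hit
A -> hit
G -> hit
L -> hit
D -> fault, evict A, frames [L, G, D]
L -> hit
B -> fault, evict L, frames [G, D, B]
L -> fault, evict G, frames [D, B, L]
B -> hit
D -> hit
L -> hit

{B, D, L}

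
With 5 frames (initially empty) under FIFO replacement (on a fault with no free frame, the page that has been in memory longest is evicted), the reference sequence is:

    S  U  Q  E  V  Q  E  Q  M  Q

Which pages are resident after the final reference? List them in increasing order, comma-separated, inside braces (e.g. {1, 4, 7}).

S → fault, frames (S)
U → fault, frames (S U)
Q → fault, frames (S U Q)
E → fault, frames (S U Q E)
V → fault, frames (S U Q E V)
Q → hit
E → hit
Q → hit
M → fault, evict S, frames (U Q E V M)
Q → hit

{E, M, Q, U, V}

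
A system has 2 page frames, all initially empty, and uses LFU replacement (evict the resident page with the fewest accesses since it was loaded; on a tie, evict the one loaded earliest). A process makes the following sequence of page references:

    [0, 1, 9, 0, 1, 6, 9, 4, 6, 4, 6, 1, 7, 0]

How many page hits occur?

0: fault, frames [0]
1: fault, frames [0, 1]
9: fault, evict 0, frames [1, 9]
0: fault, evict 1, frames [9, 0]
1: fault, evict 9, frames [0, 1]
6: fault, evict 0, frames [1, 6]
9: fault, evict 1, frames [6, 9]
4: fault, evict 6, frames [9, 4]
6: fault, evict 9, frames [4, 6]
4: hit
6: hit
1: fault, evict 4, frames [6, 1]
7: fault, evict 1, frames [6, 7]
0: fault, evict 7, frames [6, 0]
Hits: 2.

2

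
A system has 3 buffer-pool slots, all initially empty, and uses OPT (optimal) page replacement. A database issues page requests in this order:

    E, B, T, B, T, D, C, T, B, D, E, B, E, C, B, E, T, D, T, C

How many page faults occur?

E -> fault, frames {E}
B -> fault, frames {E,B}
T -> fault, frames {E,B,T}
B -> hit
T -> hit
D -> fault, evict E, frames {B,T,D}
C -> fault, evict D, frames {B,T,C}
T -> hit
B -> hit
D -> fault, evict T, frames {B,C,D}
E -> fault, evict D, frames {B,C,E}
B -> hit
E -> hit
C -> hit
B -> hit
E -> hit
T -> fault, evict E, frames {B,C,T}
D -> fault, evict B, frames {C,T,D}
T -> hit
C -> hit
Page faults: 9.

9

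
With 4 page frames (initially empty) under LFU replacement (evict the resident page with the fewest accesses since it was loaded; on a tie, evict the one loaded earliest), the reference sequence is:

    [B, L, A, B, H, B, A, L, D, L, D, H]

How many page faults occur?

6

B: miss, frames {B}
L: miss, frames {B,L}
A: miss, frames {B,L,A}
B: hit
H: miss, frames {B,L,A,H}
B: hit
A: hit
L: hit
D: miss, evict H, frames {B,L,A,D}
L: hit
D: hit
H: miss, evict A, frames {B,L,D,H}
Page faults: 6.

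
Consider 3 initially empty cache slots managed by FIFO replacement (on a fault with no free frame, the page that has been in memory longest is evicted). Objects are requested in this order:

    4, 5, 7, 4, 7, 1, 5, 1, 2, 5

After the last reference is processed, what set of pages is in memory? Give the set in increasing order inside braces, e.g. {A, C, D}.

4: fault, frames [4]
5: fault, frames [4, 5]
7: fault, frames [4, 5, 7]
4: hit
7: hit
1: fault, evict 4, frames [5, 7, 1]
5: hit
1: hit
2: fault, evict 5, frames [7, 1, 2]
5: fault, evict 7, frames [1, 2, 5]

{1, 2, 5}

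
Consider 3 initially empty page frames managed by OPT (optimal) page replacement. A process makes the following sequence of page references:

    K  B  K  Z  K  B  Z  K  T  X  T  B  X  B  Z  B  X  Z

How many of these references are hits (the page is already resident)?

12

K -> fault, frames (K)
B -> fault, frames (K B)
K -> hit
Z -> fault, frames (K B Z)
K -> hit
B -> hit
Z -> hit
K -> hit
T -> fault, evict K, frames (B Z T)
X -> fault, evict Z, frames (B T X)
T -> hit
B -> hit
X -> hit
B -> hit
Z -> fault, evict T, frames (B X Z)
B -> hit
X -> hit
Z -> hit
Hits: 12.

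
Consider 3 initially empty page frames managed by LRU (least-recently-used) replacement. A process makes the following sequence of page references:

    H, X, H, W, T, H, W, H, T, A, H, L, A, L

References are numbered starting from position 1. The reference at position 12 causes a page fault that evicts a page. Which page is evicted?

T

pos 1: H -> miss, frames (H)
pos 2: X -> miss, frames (H X)
pos 3: H -> hit
pos 4: W -> miss, frames (X H W)
pos 5: T -> miss, evict X, frames (H W T)
pos 6: H -> hit
pos 7: W -> hit
pos 8: H -> hit
pos 9: T -> hit
pos 10: A -> miss, evict W, frames (H T A)
pos 11: H -> hit
pos 12: L -> miss, evict T, frames (A H L)
At position 12, page T is evicted.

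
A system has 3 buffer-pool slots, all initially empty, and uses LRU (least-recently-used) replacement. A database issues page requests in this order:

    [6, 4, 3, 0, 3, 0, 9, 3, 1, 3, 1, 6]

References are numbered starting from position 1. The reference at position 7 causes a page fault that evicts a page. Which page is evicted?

pos 1: 6: miss, frames [6]
pos 2: 4: miss, frames [6, 4]
pos 3: 3: miss, frames [6, 4, 3]
pos 4: 0: miss, evict 6, frames [4, 3, 0]
pos 5: 3: hit
pos 6: 0: hit
pos 7: 9: miss, evict 4, frames [3, 0, 9]
At position 7, page 4 is evicted.

4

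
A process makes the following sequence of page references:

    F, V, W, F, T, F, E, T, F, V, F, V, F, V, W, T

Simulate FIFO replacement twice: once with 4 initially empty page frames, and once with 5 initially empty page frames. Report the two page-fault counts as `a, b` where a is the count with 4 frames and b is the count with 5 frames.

4 frames: F F F . F . F . F F . . . . F F → 9 faults.
5 frames: F F F . F . F . . . . . . . . . → 5 faults.
5 < 9: adding a frame reduced faults, as is typical.

9, 5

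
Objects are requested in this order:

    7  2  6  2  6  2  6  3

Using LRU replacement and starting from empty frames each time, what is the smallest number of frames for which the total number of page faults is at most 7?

2

f=1: 8 faults
f=2: 4 faults
f=3: 4 faults
f=4: 4 faults
Smallest f with faults ≤ 7 is 2.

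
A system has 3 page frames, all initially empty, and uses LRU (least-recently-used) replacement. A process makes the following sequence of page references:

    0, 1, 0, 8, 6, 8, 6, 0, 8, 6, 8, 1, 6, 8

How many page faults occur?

0 -> miss, frames (0)
1 -> miss, frames (0 1)
0 -> hit
8 -> miss, frames (1 0 8)
6 -> miss, evict 1, frames (0 8 6)
8 -> hit
6 -> hit
0 -> hit
8 -> hit
6 -> hit
8 -> hit
1 -> miss, evict 0, frames (6 8 1)
6 -> hit
8 -> hit
Page faults: 5.

5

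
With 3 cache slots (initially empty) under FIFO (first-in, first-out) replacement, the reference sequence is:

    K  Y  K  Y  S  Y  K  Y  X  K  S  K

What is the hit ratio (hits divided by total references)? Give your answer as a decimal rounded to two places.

K: fault, frames {K}
Y: fault, frames {K,Y}
K: hit
Y: hit
S: fault, frames {K,Y,S}
Y: hit
K: hit
Y: hit
X: fault, evict K, frames {Y,S,X}
K: fault, evict Y, frames {S,X,K}
S: hit
K: hit
Hits: 7 of 12 references → 7/12 = 0.5833.

0.58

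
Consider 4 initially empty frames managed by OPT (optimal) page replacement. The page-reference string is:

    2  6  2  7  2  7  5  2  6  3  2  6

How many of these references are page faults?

5

2 -> fault, frames {2}
6 -> fault, frames {2,6}
2 -> hit
7 -> fault, frames {2,6,7}
2 -> hit
7 -> hit
5 -> fault, frames {2,6,7,5}
2 -> hit
6 -> hit
3 -> fault, evict 5, frames {2,6,7,3}
2 -> hit
6 -> hit
Page faults: 5.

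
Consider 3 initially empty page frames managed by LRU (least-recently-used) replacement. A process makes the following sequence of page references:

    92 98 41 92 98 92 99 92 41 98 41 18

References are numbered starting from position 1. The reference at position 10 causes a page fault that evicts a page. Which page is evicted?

99

pos 1: 92 -> fault, frames [92]
pos 2: 98 -> fault, frames [92, 98]
pos 3: 41 -> fault, frames [92, 98, 41]
pos 4: 92 -> hit
pos 5: 98 -> hit
pos 6: 92 -> hit
pos 7: 99 -> fault, evict 41, frames [98, 92, 99]
pos 8: 92 -> hit
pos 9: 41 -> fault, evict 98, frames [99, 92, 41]
pos 10: 98 -> fault, evict 99, frames [92, 41, 98]
At position 10, page 99 is evicted.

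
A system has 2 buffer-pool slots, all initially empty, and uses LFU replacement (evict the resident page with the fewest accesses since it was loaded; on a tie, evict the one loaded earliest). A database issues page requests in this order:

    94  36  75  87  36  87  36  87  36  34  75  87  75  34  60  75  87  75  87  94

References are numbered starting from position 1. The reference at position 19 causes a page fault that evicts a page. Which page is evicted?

75

pos 1: 94 -> miss, frames [94]
pos 2: 36 -> miss, frames [94, 36]
pos 3: 75 -> miss, evict 94, frames [36, 75]
pos 4: 87 -> miss, evict 36, frames [75, 87]
pos 5: 36 -> miss, evict 75, frames [87, 36]
pos 6: 87 -> hit
pos 7: 36 -> hit
pos 8: 87 -> hit
pos 9: 36 -> hit
pos 10: 34 -> miss, evict 87, frames [36, 34]
pos 11: 75 -> miss, evict 34, frames [36, 75]
pos 12: 87 -> miss, evict 75, frames [36, 87]
pos 13: 75 -> miss, evict 87, frames [36, 75]
pos 14: 34 -> miss, evict 75, frames [36, 34]
pos 15: 60 -> miss, evict 34, frames [36, 60]
pos 16: 75 -> miss, evict 60, frames [36, 75]
pos 17: 87 -> miss, evict 75, frames [36, 87]
pos 18: 75 -> miss, evict 87, frames [36, 75]
pos 19: 87 -> miss, evict 75, frames [36, 87]
At position 19, page 75 is evicted.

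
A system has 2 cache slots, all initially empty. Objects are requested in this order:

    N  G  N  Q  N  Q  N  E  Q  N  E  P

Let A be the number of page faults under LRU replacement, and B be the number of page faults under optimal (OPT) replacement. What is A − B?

Under LRU: F F . F . . . F F F F F → 8 faults.
Under OPT: F F . F . . . F . F . F → 6 faults.
A − B = 8 − 6 = 2.

2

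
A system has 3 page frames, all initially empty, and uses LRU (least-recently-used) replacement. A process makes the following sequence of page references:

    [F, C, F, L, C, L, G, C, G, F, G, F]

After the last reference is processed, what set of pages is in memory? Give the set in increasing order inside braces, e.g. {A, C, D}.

{C, F, G}

F: miss, frames {F}
C: miss, frames {F,C}
F: hit
L: miss, frames {C,F,L}
C: hit
L: hit
G: miss, evict F, frames {C,L,G}
C: hit
G: hit
F: miss, evict L, frames {C,G,F}
G: hit
F: hit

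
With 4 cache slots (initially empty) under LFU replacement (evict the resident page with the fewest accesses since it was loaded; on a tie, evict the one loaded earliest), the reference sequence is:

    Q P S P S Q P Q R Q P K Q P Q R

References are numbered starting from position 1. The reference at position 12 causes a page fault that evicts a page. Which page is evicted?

R

pos 1: Q -> miss, frames [Q]
pos 2: P -> miss, frames [Q, P]
pos 3: S -> miss, frames [Q, P, S]
pos 4: P -> hit
pos 5: S -> hit
pos 6: Q -> hit
pos 7: P -> hit
pos 8: Q -> hit
pos 9: R -> miss, frames [Q, P, S, R]
pos 10: Q -> hit
pos 11: P -> hit
pos 12: K -> miss, evict R, frames [Q, P, S, K]
At position 12, page R is evicted.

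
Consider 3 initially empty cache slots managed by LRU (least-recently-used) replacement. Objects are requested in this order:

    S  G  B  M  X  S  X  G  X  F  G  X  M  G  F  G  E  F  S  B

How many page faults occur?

13

S: miss, frames (S)
G: miss, frames (S G)
B: miss, frames (S G B)
M: miss, evict S, frames (G B M)
X: miss, evict G, frames (B M X)
S: miss, evict B, frames (M X S)
X: hit
G: miss, evict M, frames (S X G)
X: hit
F: miss, evict S, frames (G X F)
G: hit
X: hit
M: miss, evict F, frames (G X M)
G: hit
F: miss, evict X, frames (M G F)
G: hit
E: miss, evict M, frames (F G E)
F: hit
S: miss, evict G, frames (E F S)
B: miss, evict E, frames (F S B)
Page faults: 13.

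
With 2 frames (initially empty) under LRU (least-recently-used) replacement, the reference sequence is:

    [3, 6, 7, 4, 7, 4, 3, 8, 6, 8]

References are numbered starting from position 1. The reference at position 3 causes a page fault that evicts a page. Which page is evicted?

pos 1: 3 → miss, frames [3]
pos 2: 6 → miss, frames [3, 6]
pos 3: 7 → miss, evict 3, frames [6, 7]
At position 3, page 3 is evicted.

3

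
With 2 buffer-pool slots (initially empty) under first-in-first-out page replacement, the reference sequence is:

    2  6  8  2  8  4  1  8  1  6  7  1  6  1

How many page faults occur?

11

2 → miss, frames [2]
6 → miss, frames [2, 6]
8 → miss, evict 2, frames [6, 8]
2 → miss, evict 6, frames [8, 2]
8 → hit
4 → miss, evict 8, frames [2, 4]
1 → miss, evict 2, frames [4, 1]
8 → miss, evict 4, frames [1, 8]
1 → hit
6 → miss, evict 1, frames [8, 6]
7 → miss, evict 8, frames [6, 7]
1 → miss, evict 6, frames [7, 1]
6 → miss, evict 7, frames [1, 6]
1 → hit
Page faults: 11.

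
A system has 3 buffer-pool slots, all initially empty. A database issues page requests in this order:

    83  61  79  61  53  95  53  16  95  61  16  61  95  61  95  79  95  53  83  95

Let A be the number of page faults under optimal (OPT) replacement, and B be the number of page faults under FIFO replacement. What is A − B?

-2

Under OPT: F F F . F F . F . . . . . . . F . F F . → 9 faults.
Under FIFO: F F F . F F . F . F . . . . . F F F F . → 11 faults.
A − B = 9 − 11 = -2.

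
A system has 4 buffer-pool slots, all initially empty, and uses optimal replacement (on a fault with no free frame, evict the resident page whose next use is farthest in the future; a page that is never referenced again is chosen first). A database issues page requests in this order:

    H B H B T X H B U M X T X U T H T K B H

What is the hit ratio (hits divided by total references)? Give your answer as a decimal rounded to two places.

0.55

H -> miss, frames (H)
B -> miss, frames (H B)
H -> hit
B -> hit
T -> miss, frames (H B T)
X -> miss, frames (H B T X)
H -> hit
B -> hit
U -> miss, evict B, frames (H T X U)
M -> miss, evict H, frames (T X U M)
X -> hit
T -> hit
X -> hit
U -> hit
T -> hit
H -> miss, evict M, frames (T X U H)
T -> hit
K -> miss, evict U, frames (T X H K)
B -> miss, evict K, frames (T X H B)
H -> hit
Hits: 11 of 20 references → 11/20 = 0.5500.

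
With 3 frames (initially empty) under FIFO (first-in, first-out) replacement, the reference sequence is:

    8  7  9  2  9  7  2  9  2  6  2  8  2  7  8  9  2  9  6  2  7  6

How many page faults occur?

11

8 → miss, frames (8)
7 → miss, frames (8 7)
9 → miss, frames (8 7 9)
2 → miss, evict 8, frames (7 9 2)
9 → hit
7 → hit
2 → hit
9 → hit
2 → hit
6 → miss, evict 7, frames (9 2 6)
2 → hit
8 → miss, evict 9, frames (2 6 8)
2 → hit
7 → miss, evict 2, frames (6 8 7)
8 → hit
9 → miss, evict 6, frames (8 7 9)
2 → miss, evict 8, frames (7 9 2)
9 → hit
6 → miss, evict 7, frames (9 2 6)
2 → hit
7 → miss, evict 9, frames (2 6 7)
6 → hit
Page faults: 11.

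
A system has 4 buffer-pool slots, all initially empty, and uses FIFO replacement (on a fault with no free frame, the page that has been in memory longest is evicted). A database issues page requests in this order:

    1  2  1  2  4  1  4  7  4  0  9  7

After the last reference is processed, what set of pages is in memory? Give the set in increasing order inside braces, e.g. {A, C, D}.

{0, 4, 7, 9}

1 -> miss, frames (1)
2 -> miss, frames (1 2)
1 -> hit
2 -> hit
4 -> miss, frames (1 2 4)
1 -> hit
4 -> hit
7 -> miss, frames (1 2 4 7)
4 -> hit
0 -> miss, evict 1, frames (2 4 7 0)
9 -> miss, evict 2, frames (4 7 0 9)
7 -> hit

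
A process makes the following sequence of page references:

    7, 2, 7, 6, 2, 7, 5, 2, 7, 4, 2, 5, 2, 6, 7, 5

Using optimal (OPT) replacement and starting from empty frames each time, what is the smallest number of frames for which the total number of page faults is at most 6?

f=1: 16 faults
f=2: 10 faults
f=3: 7 faults
f=4: 6 faults
f=5: 5 faults
Smallest f with faults ≤ 6 is 4.

4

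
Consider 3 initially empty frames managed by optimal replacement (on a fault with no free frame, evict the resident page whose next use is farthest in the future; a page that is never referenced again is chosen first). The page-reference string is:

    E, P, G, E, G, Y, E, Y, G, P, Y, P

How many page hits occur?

E: fault, frames {E}
P: fault, frames {E,P}
G: fault, frames {E,P,G}
E: hit
G: hit
Y: fault, evict P, frames {E,G,Y}
E: hit
Y: hit
G: hit
P: fault, evict G, frames {E,Y,P}
Y: hit
P: hit
Hits: 7.

7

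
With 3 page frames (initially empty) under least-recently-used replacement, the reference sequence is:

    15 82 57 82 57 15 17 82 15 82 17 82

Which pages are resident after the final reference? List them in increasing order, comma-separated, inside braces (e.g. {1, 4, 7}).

{15, 17, 82}

15 → fault, frames {15}
82 → fault, frames {15,82}
57 → fault, frames {15,82,57}
82 → hit
57 → hit
15 → hit
17 → fault, evict 82, frames {57,15,17}
82 → fault, evict 57, frames {15,17,82}
15 → hit
82 → hit
17 → hit
82 → hit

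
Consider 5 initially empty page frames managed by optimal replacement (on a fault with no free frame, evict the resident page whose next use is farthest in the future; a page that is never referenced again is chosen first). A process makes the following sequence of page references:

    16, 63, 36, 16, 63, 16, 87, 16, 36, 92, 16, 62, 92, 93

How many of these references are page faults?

16 -> fault, frames [16]
63 -> fault, frames [16, 63]
36 -> fault, frames [16, 63, 36]
16 -> hit
63 -> hit
16 -> hit
87 -> fault, frames [16, 63, 36, 87]
16 -> hit
36 -> hit
92 -> fault, frames [16, 63, 36, 87, 92]
16 -> hit
62 -> fault, evict 87, frames [16, 63, 36, 92, 62]
92 -> hit
93 -> fault, evict 62, frames [16, 63, 36, 92, 93]
Page faults: 7.

7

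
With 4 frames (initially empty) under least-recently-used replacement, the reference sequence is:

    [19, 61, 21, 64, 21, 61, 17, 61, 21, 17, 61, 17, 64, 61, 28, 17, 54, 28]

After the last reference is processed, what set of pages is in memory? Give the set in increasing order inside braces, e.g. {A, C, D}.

19: fault, frames [19]
61: fault, frames [19, 61]
21: fault, frames [19, 61, 21]
64: fault, frames [19, 61, 21, 64]
21: hit
61: hit
17: fault, evict 19, frames [64, 21, 61, 17]
61: hit
21: hit
17: hit
61: hit
17: hit
64: hit
61: hit
28: fault, evict 21, frames [17, 64, 61, 28]
17: hit
54: fault, evict 64, frames [61, 28, 17, 54]
28: hit

{17, 28, 54, 61}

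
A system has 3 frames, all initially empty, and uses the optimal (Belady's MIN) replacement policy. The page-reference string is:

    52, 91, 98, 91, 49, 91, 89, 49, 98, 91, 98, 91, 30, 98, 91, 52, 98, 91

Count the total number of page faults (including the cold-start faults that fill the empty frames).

8

52 → miss, frames [52]
91 → miss, frames [52, 91]
98 → miss, frames [52, 91, 98]
91 → hit
49 → miss, evict 52, frames [91, 98, 49]
91 → hit
89 → miss, evict 91, frames [98, 49, 89]
49 → hit
98 → hit
91 → miss, evict 89, frames [98, 49, 91]
98 → hit
91 → hit
30 → miss, evict 49, frames [98, 91, 30]
98 → hit
91 → hit
52 → miss, evict 30, frames [98, 91, 52]
98 → hit
91 → hit
Page faults: 8.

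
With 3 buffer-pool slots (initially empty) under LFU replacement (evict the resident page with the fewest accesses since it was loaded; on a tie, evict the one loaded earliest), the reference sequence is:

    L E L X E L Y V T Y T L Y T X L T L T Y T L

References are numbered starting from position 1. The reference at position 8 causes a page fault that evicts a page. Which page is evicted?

Y

pos 1: L -> miss, frames (L)
pos 2: E -> miss, frames (L E)
pos 3: L -> hit
pos 4: X -> miss, frames (L E X)
pos 5: E -> hit
pos 6: L -> hit
pos 7: Y -> miss, evict X, frames (L E Y)
pos 8: V -> miss, evict Y, frames (L E V)
At position 8, page Y is evicted.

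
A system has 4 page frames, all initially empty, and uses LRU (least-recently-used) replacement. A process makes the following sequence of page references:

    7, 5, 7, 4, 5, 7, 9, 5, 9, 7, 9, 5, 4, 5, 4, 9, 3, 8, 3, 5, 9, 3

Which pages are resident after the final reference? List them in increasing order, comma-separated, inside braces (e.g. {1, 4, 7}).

7 -> miss, frames {7}
5 -> miss, frames {7,5}
7 -> hit
4 -> miss, frames {5,7,4}
5 -> hit
7 -> hit
9 -> miss, frames {4,5,7,9}
5 -> hit
9 -> hit
7 -> hit
9 -> hit
5 -> hit
4 -> hit
5 -> hit
4 -> hit
9 -> hit
3 -> miss, evict 7, frames {5,4,9,3}
8 -> miss, evict 5, frames {4,9,3,8}
3 -> hit
5 -> miss, evict 4, frames {9,8,3,5}
9 -> hit
3 -> hit

{3, 5, 8, 9}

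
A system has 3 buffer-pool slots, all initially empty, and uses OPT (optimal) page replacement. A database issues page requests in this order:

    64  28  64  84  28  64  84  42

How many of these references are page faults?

4

64 → miss, frames (64)
28 → miss, frames (64 28)
64 → hit
84 → miss, frames (64 28 84)
28 → hit
64 → hit
84 → hit
42 → miss, evict 84, frames (64 28 42)
Page faults: 4.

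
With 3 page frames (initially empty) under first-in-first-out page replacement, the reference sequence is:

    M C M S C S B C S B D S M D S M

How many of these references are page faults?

7

M → fault, frames (M)
C → fault, frames (M C)
M → hit
S → fault, frames (M C S)
C → hit
S → hit
B → fault, evict M, frames (C S B)
C → hit
S → hit
B → hit
D → fault, evict C, frames (S B D)
S → hit
M → fault, evict S, frames (B D M)
D → hit
S → fault, evict B, frames (D M S)
M → hit
Page faults: 7.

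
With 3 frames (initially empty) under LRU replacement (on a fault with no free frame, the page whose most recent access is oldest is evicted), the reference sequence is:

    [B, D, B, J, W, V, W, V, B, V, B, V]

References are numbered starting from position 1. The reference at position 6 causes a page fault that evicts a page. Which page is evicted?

pos 1: B → miss, frames {B}
pos 2: D → miss, frames {B,D}
pos 3: B → hit
pos 4: J → miss, frames {D,B,J}
pos 5: W → miss, evict D, frames {B,J,W}
pos 6: V → miss, evict B, frames {J,W,V}
At position 6, page B is evicted.

B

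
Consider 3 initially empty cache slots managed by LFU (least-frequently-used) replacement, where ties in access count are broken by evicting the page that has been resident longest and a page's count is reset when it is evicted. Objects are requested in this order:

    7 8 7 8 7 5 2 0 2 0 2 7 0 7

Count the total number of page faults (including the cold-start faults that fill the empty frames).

9

7 -> miss, frames {7}
8 -> miss, frames {7,8}
7 -> hit
8 -> hit
7 -> hit
5 -> miss, frames {7,8,5}
2 -> miss, evict 5, frames {7,8,2}
0 -> miss, evict 2, frames {7,8,0}
2 -> miss, evict 0, frames {7,8,2}
0 -> miss, evict 2, frames {7,8,0}
2 -> miss, evict 0, frames {7,8,2}
7 -> hit
0 -> miss, evict 2, frames {7,8,0}
7 -> hit
Page faults: 9.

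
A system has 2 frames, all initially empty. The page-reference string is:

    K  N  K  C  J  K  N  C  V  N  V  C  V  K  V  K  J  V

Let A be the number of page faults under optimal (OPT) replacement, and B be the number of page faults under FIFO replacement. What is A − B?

-4

Under OPT: F F . F F . F F F . . F . F . . F . → 10 faults.
Under FIFO: F F . F F F F F F F . F F F . . F F → 14 faults.
A − B = 10 − 14 = -4.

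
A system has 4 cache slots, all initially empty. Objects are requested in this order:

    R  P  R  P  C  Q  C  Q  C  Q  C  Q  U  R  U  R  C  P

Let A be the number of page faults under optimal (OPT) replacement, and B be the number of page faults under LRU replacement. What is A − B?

-2

Under OPT: F F . . F F . . . . . . F . . . . . → 5 faults.
Under LRU: F F . . F F . . . . . . F F . . . F → 7 faults.
A − B = 5 − 7 = -2.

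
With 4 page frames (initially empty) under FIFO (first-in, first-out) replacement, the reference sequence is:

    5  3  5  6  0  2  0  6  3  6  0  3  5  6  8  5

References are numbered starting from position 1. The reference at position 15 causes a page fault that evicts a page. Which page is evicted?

6

pos 1: 5 -> fault, frames {5}
pos 2: 3 -> fault, frames {5,3}
pos 3: 5 -> hit
pos 4: 6 -> fault, frames {5,3,6}
pos 5: 0 -> fault, frames {5,3,6,0}
pos 6: 2 -> fault, evict 5, frames {3,6,0,2}
pos 7: 0 -> hit
pos 8: 6 -> hit
pos 9: 3 -> hit
pos 10: 6 -> hit
pos 11: 0 -> hit
pos 12: 3 -> hit
pos 13: 5 -> fault, evict 3, frames {6,0,2,5}
pos 14: 6 -> hit
pos 15: 8 -> fault, evict 6, frames {0,2,5,8}
At position 15, page 6 is evicted.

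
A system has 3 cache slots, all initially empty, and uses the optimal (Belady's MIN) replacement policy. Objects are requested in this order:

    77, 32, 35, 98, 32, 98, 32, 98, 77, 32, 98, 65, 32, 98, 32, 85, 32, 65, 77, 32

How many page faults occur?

7

77 → fault, frames {77}
32 → fault, frames {77,32}
35 → fault, frames {77,32,35}
98 → fault, evict 35, frames {77,32,98}
32 → hit
98 → hit
32 → hit
98 → hit
77 → hit
32 → hit
98 → hit
65 → fault, evict 77, frames {32,98,65}
32 → hit
98 → hit
32 → hit
85 → fault, evict 98, frames {32,65,85}
32 → hit
65 → hit
77 → fault, evict 85, frames {32,65,77}
32 → hit
Page faults: 7.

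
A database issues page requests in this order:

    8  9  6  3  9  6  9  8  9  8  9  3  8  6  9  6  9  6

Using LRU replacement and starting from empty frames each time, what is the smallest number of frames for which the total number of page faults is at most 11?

2

f=1: 18 faults
f=2: 11 faults
f=3: 8 faults
f=4: 4 faults
Smallest f with faults ≤ 11 is 2.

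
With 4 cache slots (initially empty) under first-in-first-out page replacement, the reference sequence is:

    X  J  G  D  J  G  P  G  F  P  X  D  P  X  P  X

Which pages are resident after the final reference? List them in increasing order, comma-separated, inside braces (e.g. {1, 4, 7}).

X → fault, frames {X}
J → fault, frames {X,J}
G → fault, frames {X,J,G}
D → fault, frames {X,J,G,D}
J → hit
G → hit
P → fault, evict X, frames {J,G,D,P}
G → hit
F → fault, evict J, frames {G,D,P,F}
P → hit
X → fault, evict G, frames {D,P,F,X}
D → hit
P → hit
X → hit
P → hit
X → hit

{D, F, P, X}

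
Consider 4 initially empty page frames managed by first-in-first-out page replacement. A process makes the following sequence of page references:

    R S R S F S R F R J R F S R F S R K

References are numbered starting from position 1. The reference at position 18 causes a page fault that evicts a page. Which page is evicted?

R

pos 1: R → miss, frames (R)
pos 2: S → miss, frames (R S)
pos 3: R → hit
pos 4: S → hit
pos 5: F → miss, frames (R S F)
pos 6: S → hit
pos 7: R → hit
pos 8: F → hit
pos 9: R → hit
pos 10: J → miss, frames (R S F J)
pos 11: R → hit
pos 12: F → hit
pos 13: S → hit
pos 14: R → hit
pos 15: F → hit
pos 16: S → hit
pos 17: R → hit
pos 18: K → miss, evict R, frames (S F J K)
At position 18, page R is evicted.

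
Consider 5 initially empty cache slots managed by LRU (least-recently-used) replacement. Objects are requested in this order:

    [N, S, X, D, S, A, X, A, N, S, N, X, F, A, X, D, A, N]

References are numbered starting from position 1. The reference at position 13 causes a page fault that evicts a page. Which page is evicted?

pos 1: N → miss, frames [N]
pos 2: S → miss, frames [N, S]
pos 3: X → miss, frames [N, S, X]
pos 4: D → miss, frames [N, S, X, D]
pos 5: S → hit
pos 6: A → miss, frames [N, X, D, S, A]
pos 7: X → hit
pos 8: A → hit
pos 9: N → hit
pos 10: S → hit
pos 11: N → hit
pos 12: X → hit
pos 13: F → miss, evict D, frames [A, S, N, X, F]
At position 13, page D is evicted.

D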